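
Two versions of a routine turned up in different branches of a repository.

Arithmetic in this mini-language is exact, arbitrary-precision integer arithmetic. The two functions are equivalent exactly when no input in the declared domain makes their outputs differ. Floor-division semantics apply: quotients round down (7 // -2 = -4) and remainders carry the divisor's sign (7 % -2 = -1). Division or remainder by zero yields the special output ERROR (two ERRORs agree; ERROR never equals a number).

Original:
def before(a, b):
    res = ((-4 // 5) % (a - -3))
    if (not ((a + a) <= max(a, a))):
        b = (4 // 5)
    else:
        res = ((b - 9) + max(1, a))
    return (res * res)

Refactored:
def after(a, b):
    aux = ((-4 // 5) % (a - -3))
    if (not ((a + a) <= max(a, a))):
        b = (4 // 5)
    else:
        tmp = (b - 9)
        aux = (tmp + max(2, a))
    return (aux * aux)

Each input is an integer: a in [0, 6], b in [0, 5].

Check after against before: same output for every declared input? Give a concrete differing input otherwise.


Take a=0, b=0.
before: res=2, then (not ((a + a) <= max(a, a))) is false, then res=-8, then returns 64
after: aux=2, then (not ((a + a) <= max(a, a))) is false, then tmp=-9, then aux=-7, then returns 49
64 != 49, so the rewrite changes behavior.
verdict: not equivalent; witness: a=0, b=0


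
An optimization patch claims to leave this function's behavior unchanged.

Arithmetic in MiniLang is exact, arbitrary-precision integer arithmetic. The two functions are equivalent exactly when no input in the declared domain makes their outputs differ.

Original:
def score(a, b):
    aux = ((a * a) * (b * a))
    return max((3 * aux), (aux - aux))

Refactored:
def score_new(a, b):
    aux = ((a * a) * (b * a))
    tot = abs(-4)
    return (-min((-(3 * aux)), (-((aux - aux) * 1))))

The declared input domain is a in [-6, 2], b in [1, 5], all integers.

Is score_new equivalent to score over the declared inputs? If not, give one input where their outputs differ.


This is a faithful refactor — constant usage differs, statement counts differ, arithmetic usage differs, min/max/abs usage differs, local variable names differ, but the computed results match everywhere.
As a probe, take a=-6, b=5: score runs aux becomes -1080; next final value 0; score_new runs aux becomes -1080; next tot becomes 4; next final value 0; both end at 0.
Every one of the 45 inputs gives matching results.
verdict: equivalent


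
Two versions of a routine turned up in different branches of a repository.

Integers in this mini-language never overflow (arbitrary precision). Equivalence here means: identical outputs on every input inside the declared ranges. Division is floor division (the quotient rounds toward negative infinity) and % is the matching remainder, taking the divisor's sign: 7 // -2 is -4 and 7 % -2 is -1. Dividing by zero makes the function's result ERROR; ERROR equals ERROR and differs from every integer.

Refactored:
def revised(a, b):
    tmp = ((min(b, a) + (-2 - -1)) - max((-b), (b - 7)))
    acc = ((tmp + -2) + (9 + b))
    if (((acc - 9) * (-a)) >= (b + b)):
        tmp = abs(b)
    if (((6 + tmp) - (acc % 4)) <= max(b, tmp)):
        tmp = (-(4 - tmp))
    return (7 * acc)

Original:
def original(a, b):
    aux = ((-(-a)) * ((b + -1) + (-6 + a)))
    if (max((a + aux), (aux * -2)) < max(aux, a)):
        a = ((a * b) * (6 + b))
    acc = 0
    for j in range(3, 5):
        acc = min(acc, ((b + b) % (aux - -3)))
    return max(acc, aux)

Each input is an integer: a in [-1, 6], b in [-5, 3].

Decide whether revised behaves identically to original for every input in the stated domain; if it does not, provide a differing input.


Not equivalent: a=-1, b=-5 separates them (13 vs -63).
original: aux := 13 | (max((a + aux), (aux * -2)) < max(aux, a)): true | a := 5 | acc := 0 | iter j=3: | acc := 0 | iter j=4: | acc := 0 | result 13
revised: tmp := -11 | acc := -9 | (((acc - 9) * (-a)) >= (b + b)): false | (((6 + tmp) - (acc % 4)) <= max(b, tmp)): true | tmp := -15 | result -63
verdict: not equivalent; witness: a=-1, b=-5


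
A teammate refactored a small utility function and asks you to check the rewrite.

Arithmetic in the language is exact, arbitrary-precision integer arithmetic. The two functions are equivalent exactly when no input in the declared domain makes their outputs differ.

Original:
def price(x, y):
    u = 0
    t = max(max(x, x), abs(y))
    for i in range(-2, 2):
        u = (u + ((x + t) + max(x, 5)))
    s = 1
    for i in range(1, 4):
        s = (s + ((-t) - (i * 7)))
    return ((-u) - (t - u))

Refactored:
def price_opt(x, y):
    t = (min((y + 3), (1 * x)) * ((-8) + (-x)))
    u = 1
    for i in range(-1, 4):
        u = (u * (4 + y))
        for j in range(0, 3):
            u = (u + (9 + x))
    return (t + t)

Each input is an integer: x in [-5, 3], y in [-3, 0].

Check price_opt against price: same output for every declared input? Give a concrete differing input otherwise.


Consider the input x=-5, y=-3.
price: u = 0; t = 3; [i=-2]; u = 3; [i=-1]; u = 6; [i=0]; u = 9; [i=1]; u = 12; s = 1; [i=1]; s = -9; [i=2]; s = -26; [i=3]; s = -50; return -3
price_opt: t = 15; u = 1; [i=-1]; u = 1; [j=0]; u = 5; [j=1]; u = 9; [j=2]; u = 13; [i=0]; u = 13; [j=0]; u = 17; [j=1]; u = 21; [j=2]; u = 25; [i=1]; u = 25; [j=0]; u = 29; [j=1]; u = 33; [j=2]; u = 37; [i=2]; u = 37; [j=0]; u = 41; [j=1]; u = 45; [j=2]; u = 49; [i=3]; u = 49; [j=0]; u = 53; [j=1]; u = 57; [j=2]; u = 61; return 30
-3 against 30: the behavior changed.
verdict: not equivalent; witness: x=-5, y=-3


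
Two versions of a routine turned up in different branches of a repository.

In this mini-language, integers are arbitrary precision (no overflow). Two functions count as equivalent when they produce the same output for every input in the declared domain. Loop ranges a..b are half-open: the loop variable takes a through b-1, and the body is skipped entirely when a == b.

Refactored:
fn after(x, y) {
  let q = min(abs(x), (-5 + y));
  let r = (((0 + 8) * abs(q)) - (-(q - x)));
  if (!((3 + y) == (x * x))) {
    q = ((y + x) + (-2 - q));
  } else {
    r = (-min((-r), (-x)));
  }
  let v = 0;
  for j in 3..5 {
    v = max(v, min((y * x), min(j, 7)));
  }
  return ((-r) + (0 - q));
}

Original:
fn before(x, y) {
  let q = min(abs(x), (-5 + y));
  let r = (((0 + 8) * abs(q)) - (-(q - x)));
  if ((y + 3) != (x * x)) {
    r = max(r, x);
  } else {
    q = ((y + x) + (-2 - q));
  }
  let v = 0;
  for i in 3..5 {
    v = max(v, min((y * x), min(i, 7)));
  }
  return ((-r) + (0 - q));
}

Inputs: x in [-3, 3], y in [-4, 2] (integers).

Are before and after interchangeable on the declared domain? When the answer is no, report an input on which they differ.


At x=-3, y=-4: before gives -57, after gives -66.
verdict: not equivalent; witness: x=-3, y=-4


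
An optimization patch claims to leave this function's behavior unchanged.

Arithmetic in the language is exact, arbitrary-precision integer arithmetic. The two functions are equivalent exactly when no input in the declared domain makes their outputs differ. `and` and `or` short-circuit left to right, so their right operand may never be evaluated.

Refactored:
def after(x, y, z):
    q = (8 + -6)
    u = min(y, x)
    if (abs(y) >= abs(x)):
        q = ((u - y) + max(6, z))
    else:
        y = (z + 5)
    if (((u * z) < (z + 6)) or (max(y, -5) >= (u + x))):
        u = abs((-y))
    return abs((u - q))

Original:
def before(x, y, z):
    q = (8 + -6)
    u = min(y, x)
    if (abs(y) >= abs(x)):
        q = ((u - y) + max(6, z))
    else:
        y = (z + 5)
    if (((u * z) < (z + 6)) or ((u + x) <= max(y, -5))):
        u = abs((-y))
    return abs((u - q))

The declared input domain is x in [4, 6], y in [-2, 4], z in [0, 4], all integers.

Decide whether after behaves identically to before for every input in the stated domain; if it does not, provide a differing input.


This is a faithful refactor — comparison usage differs, but the computed results match everywhere.
Tracing x=5, y=1, z=2: before: q=2, then u=1, then (abs(y) >= abs(x)) is false, then y=7, then (((u * z) < (z + 6)) or ((u + x) <= max(y, -5))) is true, then u=7, then returns 5 | after: q=2, then u=1, then (abs(y) >= abs(x)) is false, then y=7, then (((u * z) < (z + 6)) or (max(y, -5) >= (u + x))) is true, then u=7, then returns 5 — matching result 5.
Every one of the 105 inputs gives matching results.
verdict: equivalent


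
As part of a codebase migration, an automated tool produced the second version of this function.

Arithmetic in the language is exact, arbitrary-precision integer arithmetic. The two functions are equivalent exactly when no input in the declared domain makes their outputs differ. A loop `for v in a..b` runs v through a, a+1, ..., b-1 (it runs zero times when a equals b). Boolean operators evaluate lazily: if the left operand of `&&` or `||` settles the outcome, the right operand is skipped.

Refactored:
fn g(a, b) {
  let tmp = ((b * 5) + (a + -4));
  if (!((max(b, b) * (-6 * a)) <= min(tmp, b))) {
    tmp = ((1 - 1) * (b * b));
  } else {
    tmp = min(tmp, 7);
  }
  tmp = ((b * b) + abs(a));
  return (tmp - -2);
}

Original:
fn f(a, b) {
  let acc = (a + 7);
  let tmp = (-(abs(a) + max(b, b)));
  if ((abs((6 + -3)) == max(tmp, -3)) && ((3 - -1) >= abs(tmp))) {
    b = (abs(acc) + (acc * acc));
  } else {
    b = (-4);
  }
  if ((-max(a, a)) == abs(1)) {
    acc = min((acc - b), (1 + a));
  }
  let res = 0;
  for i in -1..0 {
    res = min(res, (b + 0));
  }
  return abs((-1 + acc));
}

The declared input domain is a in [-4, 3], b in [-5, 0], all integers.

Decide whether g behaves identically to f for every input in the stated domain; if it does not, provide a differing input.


Take a=-4, b=-5.
f: acc = 3; tmp = 1; ((abs((6 + -3)) == max(tmp, -3)) && ((3 - -1) >= abs(tmp))) -> false; b = -4; ((-max(a, a)) == abs(1)) -> false; res = 0; [i=-1]; res = -4; return 2
g: tmp = -33; (!((max(b, b) * (-6 * a)) <= min(tmp, b))) -> false; tmp = -33; tmp = 29; return 31
2 against 31: the behavior changed.
verdict: not equivalent; witness: a=-4, b=-5


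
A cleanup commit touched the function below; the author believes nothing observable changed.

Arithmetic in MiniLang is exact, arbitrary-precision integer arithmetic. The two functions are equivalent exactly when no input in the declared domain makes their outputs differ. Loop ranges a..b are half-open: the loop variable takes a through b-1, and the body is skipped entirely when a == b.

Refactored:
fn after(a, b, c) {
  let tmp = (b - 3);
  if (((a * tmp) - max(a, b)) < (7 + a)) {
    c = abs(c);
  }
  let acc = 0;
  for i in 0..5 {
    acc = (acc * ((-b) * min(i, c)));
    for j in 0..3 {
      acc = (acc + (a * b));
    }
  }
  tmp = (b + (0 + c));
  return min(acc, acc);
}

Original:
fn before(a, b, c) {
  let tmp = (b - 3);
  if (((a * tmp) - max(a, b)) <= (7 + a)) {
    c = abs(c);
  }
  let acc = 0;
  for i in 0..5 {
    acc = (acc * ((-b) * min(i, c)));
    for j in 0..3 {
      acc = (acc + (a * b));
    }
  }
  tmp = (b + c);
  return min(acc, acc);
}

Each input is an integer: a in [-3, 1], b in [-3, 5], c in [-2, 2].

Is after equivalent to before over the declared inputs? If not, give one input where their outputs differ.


Not equivalent: a=-1, b=-2, c=-2 separates them (1278 vs 1230).
before: tmp=-5, then (((a * tmp) - max(a, b)) <= (7 + a)) is true, then c=2, then acc=0, then (i=0), then acc=0, then (j=0), then acc=2, then (j=1), then acc=4, then (j=2), then acc=6, then (i=1), then acc=12, then (j=0), then acc=14, then (j=1), then acc=16, then (j=2), then acc=18, then (i=2), then acc=72, then (j=0), then acc=74, then (j=1), then acc=76, then (j=2), then acc=78, then (i=3), then acc=312, then (j=0), then acc=314, then (j=1), then acc=316, then (j=2), then acc=318, then (i=4), then acc=1272, then (j=0), then acc=1274, then (j=1), then acc=1276, then (j=2), then acc=1278, then tmp=0, then returns 1278
after: tmp=-5, then (((a * tmp) - max(a, b)) < (7 + a)) is false, then acc=0, then (i=0), then acc=0, then (j=0), then acc=2, then (j=1), then acc=4, then (j=2), then acc=6, then (i=1), then acc=-24, then (j=0), then acc=-22, then (j=1), then acc=-20, then (j=2), then acc=-18, then (i=2), then acc=72, then (j=0), then acc=74, then (j=1), then acc=76, then (j=2), then acc=78, then (i=3), then acc=-312, then (j=0), then acc=-310, then (j=1), then acc=-308, then (j=2), then acc=-306, then (i=4), then acc=1224, then (j=0), then acc=1226, then (j=1), then acc=1228, then (j=2), then acc=1230, then tmp=-4, then returns 1230
verdict: not equivalent; witness: a=-1, b=-2, c=-2


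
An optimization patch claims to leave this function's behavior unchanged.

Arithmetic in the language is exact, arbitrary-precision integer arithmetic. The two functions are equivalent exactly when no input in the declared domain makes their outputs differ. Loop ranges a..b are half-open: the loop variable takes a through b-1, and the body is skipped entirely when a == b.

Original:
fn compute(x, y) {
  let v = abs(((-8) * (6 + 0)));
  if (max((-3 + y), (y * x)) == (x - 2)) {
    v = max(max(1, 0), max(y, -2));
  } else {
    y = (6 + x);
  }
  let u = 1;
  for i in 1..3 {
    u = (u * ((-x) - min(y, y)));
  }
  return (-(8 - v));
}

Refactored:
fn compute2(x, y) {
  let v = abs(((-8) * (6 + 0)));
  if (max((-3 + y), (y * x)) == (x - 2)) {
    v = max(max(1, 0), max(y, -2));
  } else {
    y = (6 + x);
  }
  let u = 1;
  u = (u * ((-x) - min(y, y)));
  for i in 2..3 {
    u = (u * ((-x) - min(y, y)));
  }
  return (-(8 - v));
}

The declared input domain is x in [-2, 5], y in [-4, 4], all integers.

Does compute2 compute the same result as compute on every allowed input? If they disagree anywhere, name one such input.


Reading the diff, among the changes: statement counts differ; loop structure differs; min/max/abs usage differs; arithmetic usage differs.
One worked example (x=2, y=2) — compute: v becomes 48; next (max((-3 + y), (y * x)) == (x - 2)) evaluates to false; next y becomes 8; next u becomes 1; next at i=1:; next u becomes -10; next at i=2:; next u becomes 100; next final value 40; compute2: v becomes 48; next (max((-3 + y), (y * x)) == (x - 2)) evaluates to false; next y becomes 8; next u becomes 1; next u becomes -10; next at i=2:; next u becomes 100; next final value 40; agreement on 40.
Sweeping the whole domain (72 inputs) finds no disagreement.
verdict: equivalent


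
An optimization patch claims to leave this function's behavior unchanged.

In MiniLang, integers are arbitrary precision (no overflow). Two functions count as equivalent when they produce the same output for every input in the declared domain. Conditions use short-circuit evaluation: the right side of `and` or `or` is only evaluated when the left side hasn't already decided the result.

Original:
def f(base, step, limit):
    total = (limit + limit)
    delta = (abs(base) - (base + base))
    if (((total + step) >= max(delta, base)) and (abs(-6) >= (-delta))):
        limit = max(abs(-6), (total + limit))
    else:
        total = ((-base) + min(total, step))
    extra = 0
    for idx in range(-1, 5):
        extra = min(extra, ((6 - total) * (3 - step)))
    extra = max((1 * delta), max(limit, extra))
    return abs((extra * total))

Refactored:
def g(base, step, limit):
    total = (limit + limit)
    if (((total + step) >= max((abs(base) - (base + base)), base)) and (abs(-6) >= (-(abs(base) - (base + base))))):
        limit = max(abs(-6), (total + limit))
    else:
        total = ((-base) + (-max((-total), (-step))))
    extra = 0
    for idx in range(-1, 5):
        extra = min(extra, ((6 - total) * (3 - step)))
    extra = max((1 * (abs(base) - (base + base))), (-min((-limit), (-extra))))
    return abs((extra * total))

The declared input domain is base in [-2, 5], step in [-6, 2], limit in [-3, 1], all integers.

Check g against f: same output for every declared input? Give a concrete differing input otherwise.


Reading the diff, among the changes: arithmetic usage differs; statement counts differ; min/max/abs usage differs; local variable names differ.
As a probe, take base=0, step=2, limit=-3: f runs total := -6 | delta := 0 | (((total + step) >= max(delta, base)) and (abs(-6) >= (-delta))): false | total := -6 | extra := 0 | iter idx=-1: | extra := 0 | iter idx=0: | extra := 0 | iter idx=1: | extra := 0 | iter idx=2: | extra := 0 | iter idx=3: | extra := 0 | iter idx=4: | extra := 0 | extra := 0 | result 0; g runs total := -6 | (((total + step) >= max((abs(base) - (base + base)), base)) and (abs(-6) >= (-(abs(base) - (base + base))))): false | total := -6 | extra := 0 | iter idx=-1: | extra := 0 | iter idx=0: | extra := 0 | iter idx=1: | extra := 0 | iter idx=2: | extra := 0 | iter idx=3: | extra := 0 | iter idx=4: | extra := 0 | extra := 0 | result 0; both end at 0.
Checked all 360 inputs in the declared domain: the outputs agree on every one.
verdict: equivalent


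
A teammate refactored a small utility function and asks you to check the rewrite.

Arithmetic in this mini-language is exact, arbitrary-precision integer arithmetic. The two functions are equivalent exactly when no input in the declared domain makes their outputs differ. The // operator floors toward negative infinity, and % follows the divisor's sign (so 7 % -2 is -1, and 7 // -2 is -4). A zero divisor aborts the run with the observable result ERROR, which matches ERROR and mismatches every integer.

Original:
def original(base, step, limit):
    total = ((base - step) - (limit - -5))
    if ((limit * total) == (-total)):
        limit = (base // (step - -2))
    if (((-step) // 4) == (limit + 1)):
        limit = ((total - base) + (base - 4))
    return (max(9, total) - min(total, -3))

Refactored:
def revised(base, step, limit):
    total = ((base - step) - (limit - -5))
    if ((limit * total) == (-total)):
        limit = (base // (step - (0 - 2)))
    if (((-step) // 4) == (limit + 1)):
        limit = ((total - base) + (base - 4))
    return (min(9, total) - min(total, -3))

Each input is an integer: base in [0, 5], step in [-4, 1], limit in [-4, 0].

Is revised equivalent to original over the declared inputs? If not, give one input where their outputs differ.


At base=0, step=-4, limit=-4: original gives 12, revised gives 6.
verdict: not equivalent; witness: base=0, step=-4, limit=-4


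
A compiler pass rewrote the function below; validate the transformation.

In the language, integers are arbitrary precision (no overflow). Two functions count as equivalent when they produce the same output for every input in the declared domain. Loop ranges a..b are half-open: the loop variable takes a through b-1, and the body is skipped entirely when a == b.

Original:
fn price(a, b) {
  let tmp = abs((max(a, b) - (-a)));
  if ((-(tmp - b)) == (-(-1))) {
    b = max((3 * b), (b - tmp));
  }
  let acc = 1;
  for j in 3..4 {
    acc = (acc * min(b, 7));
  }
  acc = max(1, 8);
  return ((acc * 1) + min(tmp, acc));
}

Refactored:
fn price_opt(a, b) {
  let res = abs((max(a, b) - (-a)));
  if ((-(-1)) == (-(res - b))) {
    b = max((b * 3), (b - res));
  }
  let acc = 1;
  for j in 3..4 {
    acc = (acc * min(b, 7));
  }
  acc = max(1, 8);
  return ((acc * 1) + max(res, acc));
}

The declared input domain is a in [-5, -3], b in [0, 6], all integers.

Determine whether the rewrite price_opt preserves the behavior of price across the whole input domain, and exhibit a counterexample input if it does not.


Take a=-5, b=0.
price: tmp = 5; ((-(tmp - b)) == (-(-1))) -> false; acc = 1; [j=3]; acc = 0; acc = 8; return 13
price_opt: res = 5; ((-(-1)) == (-(res - b))) -> false; acc = 1; [j=3]; acc = 0; acc = 8; return 16
13 != 16, so the rewrite changes behavior.
verdict: not equivalent; witness: a=-5, b=0


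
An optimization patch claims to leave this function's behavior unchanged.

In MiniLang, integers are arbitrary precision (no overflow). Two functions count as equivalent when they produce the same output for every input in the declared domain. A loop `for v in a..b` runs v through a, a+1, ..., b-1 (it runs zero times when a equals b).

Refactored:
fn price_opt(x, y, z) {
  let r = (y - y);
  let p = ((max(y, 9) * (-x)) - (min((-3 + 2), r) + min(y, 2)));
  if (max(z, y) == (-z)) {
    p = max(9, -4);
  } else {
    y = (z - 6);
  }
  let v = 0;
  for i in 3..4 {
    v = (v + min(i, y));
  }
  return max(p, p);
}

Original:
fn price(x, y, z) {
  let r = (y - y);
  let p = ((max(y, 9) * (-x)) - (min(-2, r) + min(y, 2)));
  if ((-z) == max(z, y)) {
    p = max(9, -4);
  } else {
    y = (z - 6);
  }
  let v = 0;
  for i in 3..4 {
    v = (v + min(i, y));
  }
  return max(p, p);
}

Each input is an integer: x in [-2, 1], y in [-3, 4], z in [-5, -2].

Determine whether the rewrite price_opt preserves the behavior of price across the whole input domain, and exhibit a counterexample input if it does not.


Consider the input x=-2, y=-3, z=-5.
price: r=0, then p=23, then ((-z) == max(z, y)) is false, then y=-11, then v=0, then (i=3), then v=-11, then returns 23
price_opt: r=0, then p=22, then (max(z, y) == (-z)) is false, then y=-11, then v=0, then (i=3), then v=-11, then returns 22
23 against 22: the behavior changed.
verdict: not equivalent; witness: x=-2, y=-3, z=-5


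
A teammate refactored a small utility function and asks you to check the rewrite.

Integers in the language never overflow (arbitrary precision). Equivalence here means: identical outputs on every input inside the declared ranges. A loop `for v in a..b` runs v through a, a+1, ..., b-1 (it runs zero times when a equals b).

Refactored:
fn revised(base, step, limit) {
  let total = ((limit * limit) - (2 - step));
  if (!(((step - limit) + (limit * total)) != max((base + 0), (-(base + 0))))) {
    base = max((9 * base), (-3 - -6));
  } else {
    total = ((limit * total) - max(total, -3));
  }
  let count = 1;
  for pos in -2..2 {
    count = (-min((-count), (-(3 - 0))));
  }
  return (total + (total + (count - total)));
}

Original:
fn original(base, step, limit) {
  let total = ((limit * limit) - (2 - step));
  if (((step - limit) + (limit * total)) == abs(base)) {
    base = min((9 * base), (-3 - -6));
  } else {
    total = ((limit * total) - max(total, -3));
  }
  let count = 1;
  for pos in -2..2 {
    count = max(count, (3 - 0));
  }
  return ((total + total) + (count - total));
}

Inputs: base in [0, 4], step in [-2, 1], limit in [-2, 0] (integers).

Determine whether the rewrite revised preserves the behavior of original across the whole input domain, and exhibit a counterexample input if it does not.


Although `min((9 * base), (-3 - -6))` became `max((9 * base), (-3 - -6))`, no input in the stated domain can expose it; all 60 inputs agree.
verdict: equivalent


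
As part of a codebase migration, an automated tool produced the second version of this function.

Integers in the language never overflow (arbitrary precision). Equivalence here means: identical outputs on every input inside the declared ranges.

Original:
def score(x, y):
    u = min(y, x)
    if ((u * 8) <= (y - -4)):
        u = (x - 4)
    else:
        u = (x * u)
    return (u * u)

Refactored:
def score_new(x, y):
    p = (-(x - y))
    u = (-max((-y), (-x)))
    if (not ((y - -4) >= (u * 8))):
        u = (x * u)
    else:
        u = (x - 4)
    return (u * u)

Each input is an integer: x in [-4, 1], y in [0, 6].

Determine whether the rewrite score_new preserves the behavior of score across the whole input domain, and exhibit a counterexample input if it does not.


The two are interchangeable: min/max/abs usage differs, and local variable names differ, and boolean connective usage differs, and statement counts differ, and arithmetic usage differs, and comparison usage differs, and every declared input agrees.
Spot check at x=0, y=1 — score: u becomes 0; next ((u * 8) <= (y - -4)) evaluates to true; next u becomes -4; next final value 16. score_new: p becomes 1; next u becomes 0; next (not ((y - -4) >= (u * 8))) evaluates to false; next u becomes -4; next final value 16. Both give 16.
Every one of the 42 inputs gives matching results.
verdict: equivalent


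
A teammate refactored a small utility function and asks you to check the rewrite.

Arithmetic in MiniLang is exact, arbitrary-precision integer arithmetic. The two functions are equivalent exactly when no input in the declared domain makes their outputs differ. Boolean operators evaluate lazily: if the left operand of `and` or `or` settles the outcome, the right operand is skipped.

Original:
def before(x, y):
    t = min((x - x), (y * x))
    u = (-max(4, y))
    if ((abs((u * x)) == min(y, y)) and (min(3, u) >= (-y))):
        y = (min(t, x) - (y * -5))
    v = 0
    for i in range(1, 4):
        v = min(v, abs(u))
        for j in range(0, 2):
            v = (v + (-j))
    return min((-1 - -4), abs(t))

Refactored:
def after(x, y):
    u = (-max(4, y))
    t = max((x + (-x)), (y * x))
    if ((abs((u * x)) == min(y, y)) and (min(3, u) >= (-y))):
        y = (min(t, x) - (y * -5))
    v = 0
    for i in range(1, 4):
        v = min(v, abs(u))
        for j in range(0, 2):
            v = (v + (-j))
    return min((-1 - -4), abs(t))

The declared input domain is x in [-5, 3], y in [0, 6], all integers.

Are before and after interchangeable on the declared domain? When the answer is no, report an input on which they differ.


Input x=-5, y=1: 3 from before versus 0 from after.
verdict: not equivalent; witness: x=-5, y=1


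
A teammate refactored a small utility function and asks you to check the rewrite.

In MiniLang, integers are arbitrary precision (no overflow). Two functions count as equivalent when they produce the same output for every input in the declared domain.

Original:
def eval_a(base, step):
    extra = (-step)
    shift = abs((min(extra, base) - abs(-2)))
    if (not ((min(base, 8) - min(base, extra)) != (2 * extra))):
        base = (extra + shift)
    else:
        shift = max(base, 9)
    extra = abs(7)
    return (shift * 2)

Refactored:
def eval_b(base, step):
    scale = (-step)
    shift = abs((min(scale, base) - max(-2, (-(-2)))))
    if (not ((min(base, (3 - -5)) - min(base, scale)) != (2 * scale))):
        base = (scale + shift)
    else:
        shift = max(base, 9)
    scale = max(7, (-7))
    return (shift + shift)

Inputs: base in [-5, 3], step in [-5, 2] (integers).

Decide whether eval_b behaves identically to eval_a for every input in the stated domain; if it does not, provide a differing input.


Comparing the listings, the differences include: min/max/abs usage differs; also constant usage differs; also arithmetic usage differs; also local variable names differ.
Tracing base=-3, step=-3: eval_a: extra = 3; shift = 5; (not ((min(base, 8) - min(base, extra)) != (2 * extra))) -> false; shift = 9; extra = 7; return 18 | eval_b: scale = 3; shift = 5; (not ((min(base, (3 - -5)) - min(base, scale)) != (2 * scale))) -> false; shift = 9; scale = 7; return 18 — matching result 18.
Across all 72 domain points the two functions coincide.
verdict: equivalent


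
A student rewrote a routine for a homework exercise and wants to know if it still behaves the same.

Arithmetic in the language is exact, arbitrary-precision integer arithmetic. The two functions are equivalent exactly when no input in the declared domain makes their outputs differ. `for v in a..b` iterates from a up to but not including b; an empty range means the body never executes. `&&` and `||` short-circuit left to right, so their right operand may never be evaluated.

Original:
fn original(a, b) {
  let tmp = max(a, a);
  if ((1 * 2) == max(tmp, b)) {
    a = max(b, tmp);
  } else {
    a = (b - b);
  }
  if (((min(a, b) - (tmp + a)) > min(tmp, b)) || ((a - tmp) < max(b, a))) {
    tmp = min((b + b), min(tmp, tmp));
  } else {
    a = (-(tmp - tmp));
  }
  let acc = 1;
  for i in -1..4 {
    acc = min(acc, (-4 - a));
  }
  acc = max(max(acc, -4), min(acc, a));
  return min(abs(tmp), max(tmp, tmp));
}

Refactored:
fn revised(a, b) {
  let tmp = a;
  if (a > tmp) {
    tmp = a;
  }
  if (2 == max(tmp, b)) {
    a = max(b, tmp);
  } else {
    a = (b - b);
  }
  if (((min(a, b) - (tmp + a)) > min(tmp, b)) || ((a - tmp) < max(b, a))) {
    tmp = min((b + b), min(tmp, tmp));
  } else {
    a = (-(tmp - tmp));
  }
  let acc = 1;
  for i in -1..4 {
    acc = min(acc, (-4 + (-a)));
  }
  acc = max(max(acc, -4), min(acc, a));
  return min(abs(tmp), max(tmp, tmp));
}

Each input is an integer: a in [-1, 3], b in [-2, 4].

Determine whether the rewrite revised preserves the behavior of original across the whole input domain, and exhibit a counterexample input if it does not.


Comparing the listings, the differences include: arithmetic usage differs; also statement counts differ; also min/max/abs usage differs; also constant usage differs; also comparison usage differs; also branching structure differs.
As a probe, take a=-1, b=-1: original runs tmp=-1, then ((1 * 2) == max(tmp, b)) is false, then a=0, then (((min(a, b) - (tmp + a)) > min(tmp, b)) || ((a - tmp) < max(b, a))) is true, then tmp=-2, then acc=1, then (i=-1), then acc=-4, then (i=0), then acc=-4, then (i=1), then acc=-4, then (i=2), then acc=-4, then (i=3), then acc=-4, then acc=-4, then returns -2; revised runs tmp=-1, then (a > tmp) is false, then (2 == max(tmp, b)) is false, then a=0, then (((min(a, b) - (tmp + a)) > min(tmp, b)) || ((a - tmp) < max(b, a))) is true, then tmp=-2, then acc=1, then (i=-1), then acc=-4, then (i=0), then acc=-4, then (i=1), then acc=-4, then (i=2), then acc=-4, then (i=3), then acc=-4, then acc=-4, then returns -2; both end at -2.
Across all 35 domain points the two functions coincide.
verdict: equivalent


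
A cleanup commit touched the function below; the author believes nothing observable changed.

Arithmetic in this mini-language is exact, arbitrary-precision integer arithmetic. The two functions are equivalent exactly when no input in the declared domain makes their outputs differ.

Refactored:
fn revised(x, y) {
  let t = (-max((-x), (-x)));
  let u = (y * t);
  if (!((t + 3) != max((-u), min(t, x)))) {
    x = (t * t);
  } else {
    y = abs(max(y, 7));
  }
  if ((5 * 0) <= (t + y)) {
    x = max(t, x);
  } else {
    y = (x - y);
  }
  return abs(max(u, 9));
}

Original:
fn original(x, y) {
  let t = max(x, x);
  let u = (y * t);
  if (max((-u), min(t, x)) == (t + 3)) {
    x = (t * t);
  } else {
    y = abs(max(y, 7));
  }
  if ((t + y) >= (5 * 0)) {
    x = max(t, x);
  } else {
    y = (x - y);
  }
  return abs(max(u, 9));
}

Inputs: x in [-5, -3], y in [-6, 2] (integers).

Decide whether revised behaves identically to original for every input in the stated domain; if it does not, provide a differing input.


Whatever the rewrite altered, no input in the stated domain can expose a difference; all 27 inputs agree.
verdict: equivalent


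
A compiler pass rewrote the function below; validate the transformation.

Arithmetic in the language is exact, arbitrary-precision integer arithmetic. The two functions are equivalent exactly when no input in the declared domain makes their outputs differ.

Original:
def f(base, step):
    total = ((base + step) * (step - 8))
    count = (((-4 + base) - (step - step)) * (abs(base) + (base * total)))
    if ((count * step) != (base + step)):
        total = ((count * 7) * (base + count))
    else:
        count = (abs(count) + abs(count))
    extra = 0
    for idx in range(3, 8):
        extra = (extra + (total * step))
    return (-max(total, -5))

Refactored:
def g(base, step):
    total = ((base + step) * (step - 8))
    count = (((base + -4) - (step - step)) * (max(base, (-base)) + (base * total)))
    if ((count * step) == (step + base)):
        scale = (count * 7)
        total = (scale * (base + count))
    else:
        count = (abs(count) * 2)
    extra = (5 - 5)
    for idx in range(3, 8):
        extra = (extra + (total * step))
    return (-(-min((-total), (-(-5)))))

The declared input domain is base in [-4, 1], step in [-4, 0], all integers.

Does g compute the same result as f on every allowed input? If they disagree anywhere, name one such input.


Evaluate both at base=-4, step=-4.
f: total=96, then count=3040, then ((count * step) != (base + step)) is true, then total=64606080, then extra=0, then (idx=3), then extra=-258424320, then (idx=4), then extra=-516848640, then (idx=5), then extra=-775272960, then (idx=6), then extra=-1033697280, then (idx=7), then extra=-1292121600, then returns -64606080
g: total=96, then count=3040, then ((count * step) == (step + base)) is false, then count=6080, then extra=0, then (idx=3), then extra=-384, then (idx=4), then extra=-768, then (idx=5), then extra=-1152, then (idx=6), then extra=-1536, then (idx=7), then extra=-1920, then returns -96
-64606080 against -96: the behavior changed.
verdict: not equivalent; witness: base=-4, step=-4


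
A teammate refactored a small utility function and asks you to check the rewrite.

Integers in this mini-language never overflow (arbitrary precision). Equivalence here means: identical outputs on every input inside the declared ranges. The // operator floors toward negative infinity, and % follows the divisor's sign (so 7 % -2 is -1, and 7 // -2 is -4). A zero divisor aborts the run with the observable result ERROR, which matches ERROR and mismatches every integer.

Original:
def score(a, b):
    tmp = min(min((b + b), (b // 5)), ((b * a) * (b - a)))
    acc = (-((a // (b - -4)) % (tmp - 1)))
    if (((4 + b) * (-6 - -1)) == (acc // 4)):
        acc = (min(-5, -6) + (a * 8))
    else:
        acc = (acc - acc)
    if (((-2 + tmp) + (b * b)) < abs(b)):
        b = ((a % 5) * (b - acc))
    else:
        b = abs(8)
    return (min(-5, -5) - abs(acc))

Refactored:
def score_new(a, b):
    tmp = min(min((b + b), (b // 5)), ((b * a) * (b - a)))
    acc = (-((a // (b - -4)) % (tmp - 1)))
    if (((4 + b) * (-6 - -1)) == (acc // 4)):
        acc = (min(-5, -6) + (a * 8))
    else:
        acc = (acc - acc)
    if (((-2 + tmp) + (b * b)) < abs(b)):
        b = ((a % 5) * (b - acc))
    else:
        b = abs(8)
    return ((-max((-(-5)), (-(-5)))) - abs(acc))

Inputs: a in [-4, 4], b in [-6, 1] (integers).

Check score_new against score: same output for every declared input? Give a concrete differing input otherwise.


Comparing the listings, the differences include: min/max/abs usage differs.
Tracing a=-4, b=-1: score: tmp := -2 | acc := 2 | (((4 + b) * (-6 - -1)) == (acc // 4)): false | acc := 0 | (((-2 + tmp) + (b * b)) < abs(b)): true | b := -1 | result -5 | score_new: tmp := -2 | acc := 2 | (((4 + b) * (-6 - -1)) == (acc // 4)): false | acc := 0 | (((-2 + tmp) + (b * b)) < abs(b)): true | b := -1 | result -5 — matching result -5.
Sweeping the whole domain (72 inputs) finds no disagreement.
verdict: equivalent


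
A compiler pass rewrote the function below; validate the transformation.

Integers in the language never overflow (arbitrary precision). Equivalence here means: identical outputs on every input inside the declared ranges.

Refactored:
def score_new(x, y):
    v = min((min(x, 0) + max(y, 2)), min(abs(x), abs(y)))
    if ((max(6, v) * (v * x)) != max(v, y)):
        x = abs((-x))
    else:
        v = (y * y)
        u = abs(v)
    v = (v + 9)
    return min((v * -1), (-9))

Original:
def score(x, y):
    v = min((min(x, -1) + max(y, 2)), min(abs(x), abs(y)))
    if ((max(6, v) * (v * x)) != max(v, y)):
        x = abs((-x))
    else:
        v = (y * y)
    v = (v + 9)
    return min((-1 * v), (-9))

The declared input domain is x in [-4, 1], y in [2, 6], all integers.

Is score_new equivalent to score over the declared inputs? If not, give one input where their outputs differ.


Equivalent. The one real change (`-1` became `0`) has no effect anywhere in the declared ranges.
Sweeping the whole domain (30 inputs) finds no disagreement.
Tracing x=-4, y=4: score: v = 0; ((max(6, v) * (v * x)) != max(v, y)) -> true; x = 4; v = 9; return -9 | score_new: v = 0; ((max(6, v) * (v * x)) != max(v, y)) -> true; x = 4; v = 9; return -9 — matching result -9.
verdict: equivalent


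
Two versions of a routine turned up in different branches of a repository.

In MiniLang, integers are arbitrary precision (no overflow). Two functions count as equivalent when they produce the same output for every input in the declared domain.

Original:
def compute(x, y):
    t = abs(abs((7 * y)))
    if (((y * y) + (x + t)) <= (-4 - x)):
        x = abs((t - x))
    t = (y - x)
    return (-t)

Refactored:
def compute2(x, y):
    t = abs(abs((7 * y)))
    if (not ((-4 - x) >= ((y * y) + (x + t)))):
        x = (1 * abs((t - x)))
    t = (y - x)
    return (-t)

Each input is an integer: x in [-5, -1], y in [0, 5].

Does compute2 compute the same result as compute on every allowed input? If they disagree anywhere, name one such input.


There is a counterexample at x=-5, y=0: 5 on one side, -5 on the other.
compute: t := 0 | (((y * y) + (x + t)) <= (-4 - x)): true | x := 5 | t := -5 | result 5
compute2: t := 0 | (not ((-4 - x) >= ((y * y) + (x + t)))): false | t := 5 | result -5
verdict: not equivalent; witness: x=-5, y=0


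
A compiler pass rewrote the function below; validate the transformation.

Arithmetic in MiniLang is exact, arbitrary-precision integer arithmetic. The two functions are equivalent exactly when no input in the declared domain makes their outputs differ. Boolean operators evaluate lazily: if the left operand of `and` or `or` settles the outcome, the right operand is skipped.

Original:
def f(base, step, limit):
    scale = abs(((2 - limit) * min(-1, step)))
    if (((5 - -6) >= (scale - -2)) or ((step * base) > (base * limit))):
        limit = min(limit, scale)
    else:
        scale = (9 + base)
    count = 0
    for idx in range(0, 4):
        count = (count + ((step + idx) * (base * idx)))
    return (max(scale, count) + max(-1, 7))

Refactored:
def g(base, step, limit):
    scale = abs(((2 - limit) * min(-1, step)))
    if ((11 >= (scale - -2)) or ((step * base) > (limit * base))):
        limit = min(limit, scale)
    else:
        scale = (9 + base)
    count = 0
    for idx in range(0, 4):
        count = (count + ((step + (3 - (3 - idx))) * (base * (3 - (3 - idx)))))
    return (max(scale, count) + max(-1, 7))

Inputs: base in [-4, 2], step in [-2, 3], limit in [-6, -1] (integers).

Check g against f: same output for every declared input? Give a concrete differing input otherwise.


Reading the diff, among the changes: arithmetic usage differs; also constant usage differs.
Spot check at base=1, step=-2, limit=-3 — f: scale becomes 10; next (((5 - -6) >= (scale - -2)) or ((step * base) > (base * limit))) evaluates to true; next limit becomes -3; next count becomes 0; next at idx=0:; next count becomes 0; next at idx=1:; next count becomes -1; next at idx=2:; next count becomes -1; next at idx=3:; next count becomes 2; next final value 17. g: scale becomes 10; next ((11 >= (scale - -2)) or ((step * base) > (limit * base))) evaluates to true; next limit becomes -3; next count becomes 0; next at idx=0:; next count becomes 0; next at idx=1:; next count becomes -1; next at idx=2:; next count becomes -1; next at idx=3:; next count becomes 2; next final value 17. Both give 17.
An exhaustive pass over the 252 declared inputs shows identical outputs.
verdict: equivalent


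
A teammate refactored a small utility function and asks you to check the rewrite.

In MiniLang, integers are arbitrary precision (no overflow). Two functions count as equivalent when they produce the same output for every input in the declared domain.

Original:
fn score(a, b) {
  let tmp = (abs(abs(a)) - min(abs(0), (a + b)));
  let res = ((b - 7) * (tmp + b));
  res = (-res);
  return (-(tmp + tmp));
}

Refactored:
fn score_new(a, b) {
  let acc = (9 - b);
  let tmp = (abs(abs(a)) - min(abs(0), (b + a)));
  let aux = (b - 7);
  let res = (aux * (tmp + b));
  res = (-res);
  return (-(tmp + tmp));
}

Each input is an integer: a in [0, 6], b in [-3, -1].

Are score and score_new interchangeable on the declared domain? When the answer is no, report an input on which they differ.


Comparing the listings, the differences include: arithmetic usage differs, and local variable names differ, and constant usage differs, and statement counts differ.
Tracing a=5, b=-1: score: tmp becomes 5; next res becomes -32; next res becomes 32; next final value -10 | score_new: acc becomes 10; next tmp becomes 5; next aux becomes -8; next res becomes -32; next res becomes 32; next final value -10 — matching result -10.
Across all 21 domain points the two functions coincide.
verdict: equivalent
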